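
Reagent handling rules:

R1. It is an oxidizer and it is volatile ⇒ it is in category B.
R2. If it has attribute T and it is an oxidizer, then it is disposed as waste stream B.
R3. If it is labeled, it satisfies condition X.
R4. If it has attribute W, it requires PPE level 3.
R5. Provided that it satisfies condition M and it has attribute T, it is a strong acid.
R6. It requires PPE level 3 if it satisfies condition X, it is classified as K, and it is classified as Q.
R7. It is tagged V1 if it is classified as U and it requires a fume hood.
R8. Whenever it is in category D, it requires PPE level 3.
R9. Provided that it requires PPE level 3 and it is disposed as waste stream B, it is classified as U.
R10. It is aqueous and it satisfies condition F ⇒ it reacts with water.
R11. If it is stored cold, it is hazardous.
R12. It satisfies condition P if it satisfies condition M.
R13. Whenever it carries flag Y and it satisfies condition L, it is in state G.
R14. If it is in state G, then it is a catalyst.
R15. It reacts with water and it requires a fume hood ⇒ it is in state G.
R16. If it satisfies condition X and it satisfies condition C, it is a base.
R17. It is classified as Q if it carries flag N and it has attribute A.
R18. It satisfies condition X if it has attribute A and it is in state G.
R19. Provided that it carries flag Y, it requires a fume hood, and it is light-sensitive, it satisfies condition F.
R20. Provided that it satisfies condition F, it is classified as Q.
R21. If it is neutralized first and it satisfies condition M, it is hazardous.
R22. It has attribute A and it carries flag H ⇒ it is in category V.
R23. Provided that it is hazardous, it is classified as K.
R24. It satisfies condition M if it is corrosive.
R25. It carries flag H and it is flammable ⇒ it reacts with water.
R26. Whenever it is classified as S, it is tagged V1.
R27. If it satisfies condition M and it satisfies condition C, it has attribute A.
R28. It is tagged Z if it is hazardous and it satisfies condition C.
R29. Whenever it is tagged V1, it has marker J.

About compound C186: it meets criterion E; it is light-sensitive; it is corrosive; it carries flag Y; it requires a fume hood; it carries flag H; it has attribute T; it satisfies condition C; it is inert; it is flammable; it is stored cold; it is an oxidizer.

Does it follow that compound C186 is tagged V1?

By R2 (it has attribute T, it is an oxidizer): it is disposed as waste stream B.
By R11 (it is stored cold): it is hazardous.
By R19 (it carries flag Y, it requires a fume hood, it is light-sensitive): it satisfies condition F.
By R20 (it satisfies condition F): it is classified as Q.
By R23 (it is hazardous): it is classified as K.
By R24 (it is corrosive): it satisfies condition M.
By R25 (it carries flag H, it is flammable): it reacts with water.
By R27 (it satisfies condition M, it satisfies condition C): it has attribute A.
By R15 (it reacts with water, it requires a fume hood): it is in state G.
By R18 (it has attribute A, it is in state G): it satisfies condition X.
By R6 (it satisfies condition X, it is classified as K, it is classified as Q): it requires PPE level 3.
By R9 (it requires PPE level 3, it is disposed as waste stream B): it is classified as U.
By R7 (it is classified as U, it requires a fume hood): it is tagged V1.

Yes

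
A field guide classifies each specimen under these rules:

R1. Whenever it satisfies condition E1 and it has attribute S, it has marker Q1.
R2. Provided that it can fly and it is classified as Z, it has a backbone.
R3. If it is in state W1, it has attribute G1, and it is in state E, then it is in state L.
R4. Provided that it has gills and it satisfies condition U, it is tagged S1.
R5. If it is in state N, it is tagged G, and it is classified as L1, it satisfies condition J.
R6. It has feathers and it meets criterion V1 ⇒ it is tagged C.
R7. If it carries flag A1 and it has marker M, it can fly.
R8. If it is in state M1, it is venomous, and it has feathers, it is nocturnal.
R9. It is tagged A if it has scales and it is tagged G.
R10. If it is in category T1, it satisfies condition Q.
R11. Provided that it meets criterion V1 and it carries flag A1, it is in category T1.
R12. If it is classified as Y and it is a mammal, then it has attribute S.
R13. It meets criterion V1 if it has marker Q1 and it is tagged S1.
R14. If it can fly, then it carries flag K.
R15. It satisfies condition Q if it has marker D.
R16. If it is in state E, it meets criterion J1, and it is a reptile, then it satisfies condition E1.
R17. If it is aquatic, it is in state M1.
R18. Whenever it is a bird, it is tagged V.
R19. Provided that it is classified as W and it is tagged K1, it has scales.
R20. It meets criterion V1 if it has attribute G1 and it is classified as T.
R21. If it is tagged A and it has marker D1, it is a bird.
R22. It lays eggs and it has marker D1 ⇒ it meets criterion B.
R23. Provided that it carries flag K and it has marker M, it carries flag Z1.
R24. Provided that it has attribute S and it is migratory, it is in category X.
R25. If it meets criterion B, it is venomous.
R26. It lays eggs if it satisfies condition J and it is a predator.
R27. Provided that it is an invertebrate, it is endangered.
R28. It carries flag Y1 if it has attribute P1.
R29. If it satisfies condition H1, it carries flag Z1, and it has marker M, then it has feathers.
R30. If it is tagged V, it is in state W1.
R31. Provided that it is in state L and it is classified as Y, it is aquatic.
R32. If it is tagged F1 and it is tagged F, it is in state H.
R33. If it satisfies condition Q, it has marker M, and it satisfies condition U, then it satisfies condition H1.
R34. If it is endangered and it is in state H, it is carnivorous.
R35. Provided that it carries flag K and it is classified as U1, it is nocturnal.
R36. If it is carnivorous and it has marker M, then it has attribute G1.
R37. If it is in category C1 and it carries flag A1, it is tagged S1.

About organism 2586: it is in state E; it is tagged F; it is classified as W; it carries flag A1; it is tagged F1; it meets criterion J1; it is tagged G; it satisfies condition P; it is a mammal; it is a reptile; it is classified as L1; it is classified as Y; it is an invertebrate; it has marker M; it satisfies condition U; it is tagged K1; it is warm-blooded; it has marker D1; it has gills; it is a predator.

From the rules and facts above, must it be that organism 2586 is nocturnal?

No

Forward chaining from the given facts derives: is tagged S1, can fly, has attribute S, carries flag K, satisfies condition E1, has scales, carries flag Z1, is endangered, is in state H, is carnivorous, has attribute G1, has marker Q1, is tagged A, meets criterion V1, is a bird, is in category T1, is tagged V, is in state W1, is in state L, satisfies condition Q, is aquatic, satisfies condition H1, is in state M1, has feathers, is tagged C.
Rules concluding "it is nocturnal": R8 needs "it is venomous"; R35 needs "it is classified as U1" — none of these are established.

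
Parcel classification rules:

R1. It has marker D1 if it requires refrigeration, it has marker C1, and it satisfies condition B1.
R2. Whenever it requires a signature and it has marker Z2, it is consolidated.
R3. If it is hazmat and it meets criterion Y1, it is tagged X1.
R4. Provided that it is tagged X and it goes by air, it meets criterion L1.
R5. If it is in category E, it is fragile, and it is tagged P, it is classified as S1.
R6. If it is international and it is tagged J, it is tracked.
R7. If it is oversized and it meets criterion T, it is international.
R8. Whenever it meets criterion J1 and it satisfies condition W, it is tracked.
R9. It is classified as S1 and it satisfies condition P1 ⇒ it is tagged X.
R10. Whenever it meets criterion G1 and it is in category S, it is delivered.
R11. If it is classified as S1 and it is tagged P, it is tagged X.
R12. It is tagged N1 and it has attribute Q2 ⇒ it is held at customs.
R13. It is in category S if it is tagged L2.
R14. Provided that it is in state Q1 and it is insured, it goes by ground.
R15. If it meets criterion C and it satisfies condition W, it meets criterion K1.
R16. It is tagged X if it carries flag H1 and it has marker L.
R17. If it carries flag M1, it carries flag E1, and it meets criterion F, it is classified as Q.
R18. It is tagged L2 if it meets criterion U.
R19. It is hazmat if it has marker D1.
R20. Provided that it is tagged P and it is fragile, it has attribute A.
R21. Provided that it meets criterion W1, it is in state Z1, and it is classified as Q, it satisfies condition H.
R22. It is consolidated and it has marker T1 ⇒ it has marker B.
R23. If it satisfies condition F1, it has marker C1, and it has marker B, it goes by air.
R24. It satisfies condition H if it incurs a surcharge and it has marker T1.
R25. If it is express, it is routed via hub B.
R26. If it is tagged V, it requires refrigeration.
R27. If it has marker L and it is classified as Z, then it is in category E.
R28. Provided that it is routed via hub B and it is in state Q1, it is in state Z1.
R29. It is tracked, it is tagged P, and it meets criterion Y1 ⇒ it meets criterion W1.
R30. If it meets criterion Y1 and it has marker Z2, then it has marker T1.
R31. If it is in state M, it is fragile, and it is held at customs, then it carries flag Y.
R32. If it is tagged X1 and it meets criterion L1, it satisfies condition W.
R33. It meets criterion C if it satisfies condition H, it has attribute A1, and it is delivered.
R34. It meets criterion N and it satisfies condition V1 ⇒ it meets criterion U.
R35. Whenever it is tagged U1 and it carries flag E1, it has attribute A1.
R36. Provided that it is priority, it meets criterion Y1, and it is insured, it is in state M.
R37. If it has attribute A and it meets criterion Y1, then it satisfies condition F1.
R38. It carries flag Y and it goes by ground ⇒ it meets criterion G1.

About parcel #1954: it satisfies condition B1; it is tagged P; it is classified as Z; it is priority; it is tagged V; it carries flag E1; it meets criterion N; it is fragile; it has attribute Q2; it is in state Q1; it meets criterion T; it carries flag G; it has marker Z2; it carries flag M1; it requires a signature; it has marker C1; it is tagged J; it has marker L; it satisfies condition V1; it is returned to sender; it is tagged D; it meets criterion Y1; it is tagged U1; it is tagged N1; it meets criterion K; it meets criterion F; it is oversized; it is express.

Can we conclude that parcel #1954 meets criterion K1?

Forward chaining from the given facts derives: is consolidated, is international, is held at customs, is classified as Q, has attribute A, is routed via hub B, requires refrigeration, is in category E, is in state Z1, has marker T1, meets criterion U, has attribute A1, satisfies condition F1, has marker D1, is classified as S1, is tracked, is tagged X, is tagged L2, is hazmat, has marker B, goes by air, meets criterion W1, is tagged X1, meets criterion L1, is in category S, satisfies condition H, satisfies condition W.
The only rule concluding "it meets criterion K1" is R15, which needs "it meets criterion C"; that is never established.

No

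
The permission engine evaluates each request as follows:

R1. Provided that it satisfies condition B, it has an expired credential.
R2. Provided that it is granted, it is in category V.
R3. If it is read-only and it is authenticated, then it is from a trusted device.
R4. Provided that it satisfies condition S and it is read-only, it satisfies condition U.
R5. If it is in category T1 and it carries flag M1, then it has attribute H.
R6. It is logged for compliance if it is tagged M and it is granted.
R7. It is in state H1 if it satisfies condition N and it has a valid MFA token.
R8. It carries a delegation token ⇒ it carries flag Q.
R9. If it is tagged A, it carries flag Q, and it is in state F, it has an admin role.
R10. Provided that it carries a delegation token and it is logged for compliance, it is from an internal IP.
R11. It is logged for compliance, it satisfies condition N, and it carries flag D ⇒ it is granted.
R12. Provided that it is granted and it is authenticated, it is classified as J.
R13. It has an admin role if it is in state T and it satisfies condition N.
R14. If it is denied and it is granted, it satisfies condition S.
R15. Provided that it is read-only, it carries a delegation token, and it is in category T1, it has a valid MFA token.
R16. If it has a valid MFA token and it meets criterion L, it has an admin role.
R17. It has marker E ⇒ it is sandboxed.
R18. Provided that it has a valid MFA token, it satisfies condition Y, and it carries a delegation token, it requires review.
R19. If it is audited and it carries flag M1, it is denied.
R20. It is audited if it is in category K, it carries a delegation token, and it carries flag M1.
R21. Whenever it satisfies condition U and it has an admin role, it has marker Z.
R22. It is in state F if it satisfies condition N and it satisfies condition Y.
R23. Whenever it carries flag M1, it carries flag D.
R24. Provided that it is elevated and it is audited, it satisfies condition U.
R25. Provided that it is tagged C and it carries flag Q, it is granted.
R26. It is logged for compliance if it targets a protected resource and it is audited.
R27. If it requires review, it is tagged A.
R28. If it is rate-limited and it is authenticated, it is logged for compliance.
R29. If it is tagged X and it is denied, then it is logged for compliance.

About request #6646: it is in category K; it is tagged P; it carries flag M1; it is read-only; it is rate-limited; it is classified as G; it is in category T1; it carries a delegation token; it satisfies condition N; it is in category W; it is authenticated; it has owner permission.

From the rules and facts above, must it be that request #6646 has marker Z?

No

Forward chaining from the given facts derives: is from a trusted device, has attribute H, carries flag Q, has a valid MFA token, is audited, carries flag D, is logged for compliance, is in state H1, is from an internal IP, is granted, is classified as J, is denied, is in category V, satisfies condition S, satisfies condition U.
The only rule concluding "it has marker Z" is R21, which needs "it has an admin role"; that is never established.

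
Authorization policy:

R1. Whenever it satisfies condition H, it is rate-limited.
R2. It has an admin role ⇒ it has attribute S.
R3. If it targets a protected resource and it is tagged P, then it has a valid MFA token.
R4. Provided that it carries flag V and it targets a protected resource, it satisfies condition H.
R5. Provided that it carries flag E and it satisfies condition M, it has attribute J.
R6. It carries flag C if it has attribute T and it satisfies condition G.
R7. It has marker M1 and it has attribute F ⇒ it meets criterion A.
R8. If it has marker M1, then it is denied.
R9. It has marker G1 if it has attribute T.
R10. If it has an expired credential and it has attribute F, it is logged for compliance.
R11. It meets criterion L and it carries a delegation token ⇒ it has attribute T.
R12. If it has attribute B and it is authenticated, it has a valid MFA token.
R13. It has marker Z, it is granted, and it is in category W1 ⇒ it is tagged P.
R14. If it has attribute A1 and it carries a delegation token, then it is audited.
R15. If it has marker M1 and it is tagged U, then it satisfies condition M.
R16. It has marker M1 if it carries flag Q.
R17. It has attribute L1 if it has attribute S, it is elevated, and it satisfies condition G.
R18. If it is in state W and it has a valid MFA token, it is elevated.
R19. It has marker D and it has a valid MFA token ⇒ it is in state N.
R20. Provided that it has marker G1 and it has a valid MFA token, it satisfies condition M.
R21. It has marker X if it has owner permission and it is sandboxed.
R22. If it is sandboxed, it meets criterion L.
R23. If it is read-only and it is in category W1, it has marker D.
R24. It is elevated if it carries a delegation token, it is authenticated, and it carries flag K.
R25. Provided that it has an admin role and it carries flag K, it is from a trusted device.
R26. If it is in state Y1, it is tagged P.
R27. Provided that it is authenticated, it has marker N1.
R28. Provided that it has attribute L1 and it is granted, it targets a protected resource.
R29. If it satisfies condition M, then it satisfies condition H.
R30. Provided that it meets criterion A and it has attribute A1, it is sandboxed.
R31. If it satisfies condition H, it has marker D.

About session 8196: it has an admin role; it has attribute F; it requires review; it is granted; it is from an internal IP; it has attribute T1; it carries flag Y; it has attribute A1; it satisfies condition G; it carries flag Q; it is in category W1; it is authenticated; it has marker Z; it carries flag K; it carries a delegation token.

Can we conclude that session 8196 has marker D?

Yes

By R2 (it has an admin role): it has attribute S.
By R13 (it has marker Z, it is granted, it is in category W1): it is tagged P.
By R16 (it carries flag Q): it has marker M1.
By R24 (it carries a delegation token, it is authenticated, it carries flag K): it is elevated.
By R7 (it has marker M1, it has attribute F): it meets criterion A.
By R17 (it has attribute S, it is elevated, it satisfies condition G): it has attribute L1.
By R28 (it has attribute L1, it is granted): it targets a protected resource.
By R30 (it meets criterion A, it has attribute A1): it is sandboxed.
By R3 (it targets a protected resource, it is tagged P): it has a valid MFA token.
By R22 (it is sandboxed): it meets criterion L.
By R11 (it meets criterion L, it carries a delegation token): it has attribute T.
By R9 (it has attribute T): it has marker G1.
By R20 (it has marker G1, it has a valid MFA token): it satisfies condition M.
By R29 (it satisfies condition M): it satisfies condition H.
By R31 (it satisfies condition H): it has marker D.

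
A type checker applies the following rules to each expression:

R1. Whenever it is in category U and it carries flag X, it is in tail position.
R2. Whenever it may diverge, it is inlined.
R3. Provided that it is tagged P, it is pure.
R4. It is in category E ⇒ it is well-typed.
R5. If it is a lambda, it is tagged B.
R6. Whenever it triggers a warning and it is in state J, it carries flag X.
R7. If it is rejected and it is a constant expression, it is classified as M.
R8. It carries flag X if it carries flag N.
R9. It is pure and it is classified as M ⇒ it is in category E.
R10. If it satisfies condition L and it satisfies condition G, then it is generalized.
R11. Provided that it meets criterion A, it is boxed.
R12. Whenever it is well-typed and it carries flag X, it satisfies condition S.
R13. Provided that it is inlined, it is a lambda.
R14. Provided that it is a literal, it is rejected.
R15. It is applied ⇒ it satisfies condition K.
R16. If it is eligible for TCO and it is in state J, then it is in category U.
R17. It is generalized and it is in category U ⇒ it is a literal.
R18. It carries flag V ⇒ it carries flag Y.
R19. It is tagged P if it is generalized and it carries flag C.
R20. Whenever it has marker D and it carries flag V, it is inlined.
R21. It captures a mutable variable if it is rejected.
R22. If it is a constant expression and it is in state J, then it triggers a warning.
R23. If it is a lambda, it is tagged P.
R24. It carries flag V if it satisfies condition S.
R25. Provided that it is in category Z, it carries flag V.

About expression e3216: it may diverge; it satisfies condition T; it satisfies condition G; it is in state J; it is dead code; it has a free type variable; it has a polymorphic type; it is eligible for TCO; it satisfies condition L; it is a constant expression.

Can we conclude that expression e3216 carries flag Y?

Yes

By R2 (it may diverge): it is inlined.
By R10 (it satisfies condition L, it satisfies condition G): it is generalized.
By R13 (it is inlined): it is a lambda.
By R16 (it is eligible for TCO, it is in state J): it is in category U.
By R17 (it is generalized, it is in category U): it is a literal.
By R22 (it is a constant expression, it is in state J): it triggers a warning.
By R23 (it is a lambda): it is tagged P.
By R3 (it is tagged P): it is pure.
By R6 (it triggers a warning, it is in state J): it carries flag X.
By R14 (it is a literal): it is rejected.
By R7 (it is rejected, it is a constant expression): it is classified as M.
By R9 (it is pure, it is classified as M): it is in category E.
By R4 (it is in category E): it is well-typed.
By R12 (it is well-typed, it carries flag X): it satisfies condition S.
By R24 (it satisfies condition S): it carries flag V.
By R18 (it carries flag V): it carries flag Y.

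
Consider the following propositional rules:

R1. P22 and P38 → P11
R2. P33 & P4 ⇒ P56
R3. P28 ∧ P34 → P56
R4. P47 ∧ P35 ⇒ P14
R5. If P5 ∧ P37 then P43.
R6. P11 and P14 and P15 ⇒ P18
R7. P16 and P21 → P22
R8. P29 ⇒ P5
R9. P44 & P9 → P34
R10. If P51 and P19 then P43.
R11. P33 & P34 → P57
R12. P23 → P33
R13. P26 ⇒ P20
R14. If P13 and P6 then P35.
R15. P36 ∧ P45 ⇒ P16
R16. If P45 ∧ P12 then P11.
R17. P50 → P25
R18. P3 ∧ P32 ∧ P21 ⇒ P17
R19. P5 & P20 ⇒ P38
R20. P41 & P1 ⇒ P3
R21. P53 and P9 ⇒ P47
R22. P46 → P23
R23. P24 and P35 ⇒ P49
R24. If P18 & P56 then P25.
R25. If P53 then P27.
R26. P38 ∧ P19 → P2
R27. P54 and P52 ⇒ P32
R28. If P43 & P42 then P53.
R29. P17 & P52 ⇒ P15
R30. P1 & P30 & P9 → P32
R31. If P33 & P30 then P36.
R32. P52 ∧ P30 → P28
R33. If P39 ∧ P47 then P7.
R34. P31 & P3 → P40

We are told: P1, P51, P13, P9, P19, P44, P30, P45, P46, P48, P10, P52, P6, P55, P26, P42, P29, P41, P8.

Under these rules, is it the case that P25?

No

Forward chaining from the given facts derives: P5, P34, P43, P20, P35, P38, P3, P23, P2, P53, P32, P28, P56, P33, P47, P27, P36, P14, P57, P16.
Rules concluding P25: R17 needs P50; R24 needs P18 — none of these are established.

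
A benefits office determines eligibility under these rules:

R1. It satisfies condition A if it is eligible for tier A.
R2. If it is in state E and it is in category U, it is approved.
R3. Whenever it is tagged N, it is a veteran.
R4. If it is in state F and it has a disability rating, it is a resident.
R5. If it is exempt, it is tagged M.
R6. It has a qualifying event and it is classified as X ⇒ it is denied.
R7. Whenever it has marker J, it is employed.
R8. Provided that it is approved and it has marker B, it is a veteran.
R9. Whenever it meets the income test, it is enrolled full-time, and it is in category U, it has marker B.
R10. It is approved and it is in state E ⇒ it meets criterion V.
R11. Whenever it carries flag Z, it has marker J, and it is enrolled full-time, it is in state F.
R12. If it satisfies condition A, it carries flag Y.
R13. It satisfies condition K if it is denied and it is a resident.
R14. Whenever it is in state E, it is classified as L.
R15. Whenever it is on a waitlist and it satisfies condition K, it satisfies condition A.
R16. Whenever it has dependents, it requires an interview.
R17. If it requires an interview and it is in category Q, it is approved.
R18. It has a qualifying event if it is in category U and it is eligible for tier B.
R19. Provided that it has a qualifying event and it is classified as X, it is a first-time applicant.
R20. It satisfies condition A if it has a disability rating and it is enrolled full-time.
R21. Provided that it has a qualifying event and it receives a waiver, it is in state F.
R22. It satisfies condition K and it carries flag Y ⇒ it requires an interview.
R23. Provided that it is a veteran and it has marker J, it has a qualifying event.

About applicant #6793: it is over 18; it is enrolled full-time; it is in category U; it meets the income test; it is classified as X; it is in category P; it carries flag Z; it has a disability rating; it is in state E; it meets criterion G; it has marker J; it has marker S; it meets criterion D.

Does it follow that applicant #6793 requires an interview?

By R2 (it is in state E, it is in category U): it is approved.
By R9 (it meets the income test, it is enrolled full-time, it is in category U): it has marker B.
By R11 (it carries flag Z, it has marker J, it is enrolled full-time): it is in state F.
By R20 (it has a disability rating, it is enrolled full-time): it satisfies condition A.
By R4 (it is in state F, it has a disability rating): it is a resident.
By R8 (it is approved, it has marker B): it is a veteran.
By R12 (it satisfies condition A): it carries flag Y.
By R23 (it is a veteran, it has marker J): it has a qualifying event.
By R6 (it has a qualifying event, it is classified as X): it is denied.
By R13 (it is denied, it is a resident): it satisfies condition K.
By R22 (it satisfies condition K, it carries flag Y): it requires an interview.

Yes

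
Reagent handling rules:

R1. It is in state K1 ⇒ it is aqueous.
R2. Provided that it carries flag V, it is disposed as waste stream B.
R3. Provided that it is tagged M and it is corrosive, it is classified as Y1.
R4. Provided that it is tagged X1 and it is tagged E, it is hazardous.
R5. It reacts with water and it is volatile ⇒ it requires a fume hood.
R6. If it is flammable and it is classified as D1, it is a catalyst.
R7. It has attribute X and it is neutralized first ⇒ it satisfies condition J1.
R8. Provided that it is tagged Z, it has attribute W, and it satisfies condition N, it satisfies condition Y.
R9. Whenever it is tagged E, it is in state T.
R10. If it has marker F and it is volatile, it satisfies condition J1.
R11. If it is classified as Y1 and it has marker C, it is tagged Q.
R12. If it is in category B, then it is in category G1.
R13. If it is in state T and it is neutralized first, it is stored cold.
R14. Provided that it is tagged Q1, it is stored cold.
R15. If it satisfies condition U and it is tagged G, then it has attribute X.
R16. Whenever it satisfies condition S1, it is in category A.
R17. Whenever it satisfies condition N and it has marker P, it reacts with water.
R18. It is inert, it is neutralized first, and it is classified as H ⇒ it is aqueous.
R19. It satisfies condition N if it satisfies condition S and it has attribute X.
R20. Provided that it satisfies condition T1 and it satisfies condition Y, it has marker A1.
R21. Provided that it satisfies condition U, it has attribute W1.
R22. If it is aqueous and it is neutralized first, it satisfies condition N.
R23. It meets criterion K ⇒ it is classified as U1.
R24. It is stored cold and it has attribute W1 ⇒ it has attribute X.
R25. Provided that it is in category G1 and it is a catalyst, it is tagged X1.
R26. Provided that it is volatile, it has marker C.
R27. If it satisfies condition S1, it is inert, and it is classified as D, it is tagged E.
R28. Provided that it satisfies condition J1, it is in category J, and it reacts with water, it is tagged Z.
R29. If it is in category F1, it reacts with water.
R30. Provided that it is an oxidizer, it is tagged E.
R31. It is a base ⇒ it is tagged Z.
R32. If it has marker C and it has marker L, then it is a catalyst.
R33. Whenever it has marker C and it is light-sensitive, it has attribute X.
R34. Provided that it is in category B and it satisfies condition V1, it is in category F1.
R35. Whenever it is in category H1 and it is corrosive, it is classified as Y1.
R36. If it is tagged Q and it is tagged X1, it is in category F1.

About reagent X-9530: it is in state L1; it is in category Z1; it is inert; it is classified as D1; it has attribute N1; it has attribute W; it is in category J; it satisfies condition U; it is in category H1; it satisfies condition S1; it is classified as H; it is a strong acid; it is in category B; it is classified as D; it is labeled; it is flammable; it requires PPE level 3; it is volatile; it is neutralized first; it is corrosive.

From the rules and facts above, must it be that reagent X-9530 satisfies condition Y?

Yes

By R6 (it is flammable, it is classified as D1): it is a catalyst.
By R12 (it is in category B): it is in category G1.
By R18 (it is inert, it is neutralized first, it is classified as H): it is aqueous.
By R21 (it satisfies condition U): it has attribute W1.
By R22 (it is aqueous, it is neutralized first): it satisfies condition N.
By R25 (it is in category G1, it is a catalyst): it is tagged X1.
By R26 (it is volatile): it has marker C.
By R27 (it satisfies condition S1, it is inert, it is classified as D): it is tagged E.
By R35 (it is in category H1, it is corrosive): it is classified as Y1.
By R9 (it is tagged E): it is in state T.
By R11 (it is classified as Y1, it has marker C): it is tagged Q.
By R13 (it is in state T, it is neutralized first): it is stored cold.
By R24 (it is stored cold, it has attribute W1): it has attribute X.
By R36 (it is tagged Q, it is tagged X1): it is in category F1.
By R7 (it has attribute X, it is neutralized first): it satisfies condition J1.
By R29 (it is in category F1): it reacts with water.
By R28 (it satisfies condition J1, it is in category J, it reacts with water): it is tagged Z.
By R8 (it is tagged Z, it has attribute W, it satisfies condition N): it satisfies condition Y.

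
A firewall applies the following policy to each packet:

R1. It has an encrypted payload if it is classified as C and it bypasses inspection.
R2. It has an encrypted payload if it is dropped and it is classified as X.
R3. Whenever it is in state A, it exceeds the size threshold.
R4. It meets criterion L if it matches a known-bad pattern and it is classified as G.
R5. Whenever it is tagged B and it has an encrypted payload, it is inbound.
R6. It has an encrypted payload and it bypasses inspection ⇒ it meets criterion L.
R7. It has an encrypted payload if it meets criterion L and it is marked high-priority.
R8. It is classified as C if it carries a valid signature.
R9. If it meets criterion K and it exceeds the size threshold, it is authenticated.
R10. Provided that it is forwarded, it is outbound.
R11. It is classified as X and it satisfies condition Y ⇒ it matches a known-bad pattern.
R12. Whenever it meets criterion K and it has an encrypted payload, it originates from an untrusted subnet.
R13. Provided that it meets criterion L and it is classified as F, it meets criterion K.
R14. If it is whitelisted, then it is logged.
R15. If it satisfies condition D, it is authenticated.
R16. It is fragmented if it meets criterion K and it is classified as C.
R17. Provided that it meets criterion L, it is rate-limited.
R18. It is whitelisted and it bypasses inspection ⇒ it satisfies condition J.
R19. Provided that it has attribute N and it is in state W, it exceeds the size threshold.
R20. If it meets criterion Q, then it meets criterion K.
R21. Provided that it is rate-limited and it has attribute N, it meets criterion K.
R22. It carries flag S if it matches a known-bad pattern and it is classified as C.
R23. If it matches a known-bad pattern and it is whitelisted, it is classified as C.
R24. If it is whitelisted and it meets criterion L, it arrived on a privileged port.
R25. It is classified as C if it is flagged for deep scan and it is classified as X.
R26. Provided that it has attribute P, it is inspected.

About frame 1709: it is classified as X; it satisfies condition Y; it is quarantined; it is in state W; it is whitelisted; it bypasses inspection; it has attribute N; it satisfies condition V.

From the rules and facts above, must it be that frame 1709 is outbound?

Forward chaining from the given facts derives: matches a known-bad pattern, is logged, satisfies condition J, exceeds the size threshold, is classified as C, has an encrypted payload, meets criterion L, is rate-limited, meets criterion K, carries flag S, arrived on a privileged port, is authenticated, originates from an untrusted subnet, is fragmented.
The only rule concluding "it is outbound" is R10, which needs "it is forwarded"; that is never established.

No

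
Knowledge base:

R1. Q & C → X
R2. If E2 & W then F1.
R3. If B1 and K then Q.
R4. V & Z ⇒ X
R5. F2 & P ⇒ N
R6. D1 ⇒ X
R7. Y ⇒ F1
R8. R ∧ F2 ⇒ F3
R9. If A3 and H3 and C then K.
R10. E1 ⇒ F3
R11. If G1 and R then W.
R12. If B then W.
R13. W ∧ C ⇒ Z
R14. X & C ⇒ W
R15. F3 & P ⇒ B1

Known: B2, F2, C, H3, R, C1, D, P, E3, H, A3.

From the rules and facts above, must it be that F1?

No

Forward chaining from the given facts derives: N, F3, K, B1, Q, X, W, Z.
Rules concluding F1: R2 needs E2; R7 needs Y — none of these are established.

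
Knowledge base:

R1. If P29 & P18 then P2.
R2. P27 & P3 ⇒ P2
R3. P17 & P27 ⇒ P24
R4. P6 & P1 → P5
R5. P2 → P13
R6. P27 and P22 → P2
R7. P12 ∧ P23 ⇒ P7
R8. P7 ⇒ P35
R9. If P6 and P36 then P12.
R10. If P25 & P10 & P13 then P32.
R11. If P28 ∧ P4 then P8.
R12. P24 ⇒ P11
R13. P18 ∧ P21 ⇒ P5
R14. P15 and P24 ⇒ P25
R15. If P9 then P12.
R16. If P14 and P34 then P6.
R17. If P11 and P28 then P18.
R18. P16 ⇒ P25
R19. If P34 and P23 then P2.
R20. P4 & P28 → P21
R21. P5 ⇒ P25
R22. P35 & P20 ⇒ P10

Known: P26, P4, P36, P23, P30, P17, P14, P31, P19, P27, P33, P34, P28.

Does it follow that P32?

No

Forward chaining from the given facts derives: P24, P8, P11, P6, P18, P2, P21, P13, P12, P5, P25, P7, P35.
The only rule concluding P32 is R10, which needs P10; that is never established.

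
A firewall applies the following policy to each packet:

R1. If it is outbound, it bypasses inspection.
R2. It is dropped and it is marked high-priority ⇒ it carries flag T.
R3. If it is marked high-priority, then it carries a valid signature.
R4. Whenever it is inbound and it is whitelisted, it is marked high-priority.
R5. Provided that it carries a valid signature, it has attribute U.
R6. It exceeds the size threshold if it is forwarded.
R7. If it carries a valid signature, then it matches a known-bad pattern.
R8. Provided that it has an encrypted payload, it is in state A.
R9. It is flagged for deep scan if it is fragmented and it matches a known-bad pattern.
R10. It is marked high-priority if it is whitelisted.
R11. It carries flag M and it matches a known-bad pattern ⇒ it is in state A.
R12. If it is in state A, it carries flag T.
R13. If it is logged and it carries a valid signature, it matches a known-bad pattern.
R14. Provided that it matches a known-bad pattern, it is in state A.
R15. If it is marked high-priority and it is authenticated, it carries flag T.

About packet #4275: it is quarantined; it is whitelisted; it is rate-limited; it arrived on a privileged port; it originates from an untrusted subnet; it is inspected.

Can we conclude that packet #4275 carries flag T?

By R10 (it is whitelisted): it is marked high-priority.
By R3 (it is marked high-priority): it carries a valid signature.
By R7 (it carries a valid signature): it matches a known-bad pattern.
By R14 (it matches a known-bad pattern): it is in state A.
By R12 (it is in state A): it carries flag T.

Yes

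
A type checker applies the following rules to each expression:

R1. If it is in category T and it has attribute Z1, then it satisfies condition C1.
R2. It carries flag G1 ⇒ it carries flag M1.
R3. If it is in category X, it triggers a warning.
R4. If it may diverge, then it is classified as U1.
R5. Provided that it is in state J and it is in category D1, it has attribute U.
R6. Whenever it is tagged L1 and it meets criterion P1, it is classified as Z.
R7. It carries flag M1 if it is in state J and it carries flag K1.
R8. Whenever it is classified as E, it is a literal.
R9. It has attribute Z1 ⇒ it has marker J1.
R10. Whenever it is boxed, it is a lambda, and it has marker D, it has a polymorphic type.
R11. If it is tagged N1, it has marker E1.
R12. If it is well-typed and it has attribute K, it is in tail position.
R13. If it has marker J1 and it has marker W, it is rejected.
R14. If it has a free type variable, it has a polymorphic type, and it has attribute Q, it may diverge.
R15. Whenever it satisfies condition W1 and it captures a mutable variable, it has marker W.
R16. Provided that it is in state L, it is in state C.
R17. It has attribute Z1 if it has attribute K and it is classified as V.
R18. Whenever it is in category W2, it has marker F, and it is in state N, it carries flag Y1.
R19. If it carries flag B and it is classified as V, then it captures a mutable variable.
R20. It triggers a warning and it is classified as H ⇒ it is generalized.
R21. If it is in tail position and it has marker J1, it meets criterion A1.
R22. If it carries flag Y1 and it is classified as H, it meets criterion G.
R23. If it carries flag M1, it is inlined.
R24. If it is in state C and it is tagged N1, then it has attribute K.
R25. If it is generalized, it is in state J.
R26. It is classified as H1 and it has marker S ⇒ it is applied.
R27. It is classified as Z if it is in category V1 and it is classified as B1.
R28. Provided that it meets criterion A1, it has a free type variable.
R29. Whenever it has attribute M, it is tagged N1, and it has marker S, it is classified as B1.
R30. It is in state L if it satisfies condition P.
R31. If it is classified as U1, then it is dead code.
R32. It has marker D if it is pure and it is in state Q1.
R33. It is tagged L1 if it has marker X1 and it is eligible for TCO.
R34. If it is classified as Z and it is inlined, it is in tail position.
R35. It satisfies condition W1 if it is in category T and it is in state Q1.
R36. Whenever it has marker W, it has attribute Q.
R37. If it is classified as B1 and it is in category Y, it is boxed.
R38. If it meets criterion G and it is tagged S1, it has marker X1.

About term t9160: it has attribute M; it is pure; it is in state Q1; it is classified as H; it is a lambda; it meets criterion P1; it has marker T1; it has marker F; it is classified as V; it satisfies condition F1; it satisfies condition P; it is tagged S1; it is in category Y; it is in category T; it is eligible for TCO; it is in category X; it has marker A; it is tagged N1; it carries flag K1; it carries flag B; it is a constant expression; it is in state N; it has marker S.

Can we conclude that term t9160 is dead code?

Forward chaining from the given facts derives: triggers a warning, has marker E1, captures a mutable variable, is generalized, is in state J, is classified as B1, is in state L, has marker D, satisfies condition W1, is boxed, carries flag M1, has a polymorphic type, has marker W, is in state C, is inlined, has attribute K, has attribute Q, has attribute Z1, satisfies condition C1, has marker J1, is rejected.
The only rule concluding "it is dead code" is R31, which needs "it is classified as U1"; that is never established.

No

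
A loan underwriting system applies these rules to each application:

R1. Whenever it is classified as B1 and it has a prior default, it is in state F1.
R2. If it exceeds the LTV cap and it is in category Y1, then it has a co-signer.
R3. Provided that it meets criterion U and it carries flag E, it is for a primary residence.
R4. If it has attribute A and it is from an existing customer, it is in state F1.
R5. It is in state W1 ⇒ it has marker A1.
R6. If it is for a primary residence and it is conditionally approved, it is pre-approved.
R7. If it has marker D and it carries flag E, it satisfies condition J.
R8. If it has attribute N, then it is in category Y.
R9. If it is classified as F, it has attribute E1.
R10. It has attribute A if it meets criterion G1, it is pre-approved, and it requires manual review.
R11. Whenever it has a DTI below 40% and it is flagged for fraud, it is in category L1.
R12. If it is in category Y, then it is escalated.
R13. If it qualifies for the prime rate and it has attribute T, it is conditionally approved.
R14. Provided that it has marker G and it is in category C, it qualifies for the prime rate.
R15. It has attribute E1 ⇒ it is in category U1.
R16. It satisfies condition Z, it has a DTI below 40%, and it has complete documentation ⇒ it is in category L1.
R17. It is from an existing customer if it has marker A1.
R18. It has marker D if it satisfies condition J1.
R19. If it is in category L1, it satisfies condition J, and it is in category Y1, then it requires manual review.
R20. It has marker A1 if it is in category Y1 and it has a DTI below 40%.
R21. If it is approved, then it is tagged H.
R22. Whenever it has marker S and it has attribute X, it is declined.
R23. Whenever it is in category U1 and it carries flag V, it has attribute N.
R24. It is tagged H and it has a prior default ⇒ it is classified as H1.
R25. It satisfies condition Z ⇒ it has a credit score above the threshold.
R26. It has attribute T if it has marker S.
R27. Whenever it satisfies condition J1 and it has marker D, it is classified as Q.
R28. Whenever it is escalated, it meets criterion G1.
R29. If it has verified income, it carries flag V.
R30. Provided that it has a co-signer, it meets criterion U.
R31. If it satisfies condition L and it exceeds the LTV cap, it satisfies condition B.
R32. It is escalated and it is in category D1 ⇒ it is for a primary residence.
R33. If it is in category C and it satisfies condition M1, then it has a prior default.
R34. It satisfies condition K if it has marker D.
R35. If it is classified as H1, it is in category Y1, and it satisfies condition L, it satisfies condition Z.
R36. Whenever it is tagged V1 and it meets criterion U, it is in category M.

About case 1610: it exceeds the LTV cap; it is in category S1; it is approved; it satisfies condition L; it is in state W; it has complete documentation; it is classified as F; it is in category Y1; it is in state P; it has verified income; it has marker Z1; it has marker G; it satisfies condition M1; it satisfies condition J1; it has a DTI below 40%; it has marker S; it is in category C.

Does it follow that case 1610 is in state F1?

No

Forward chaining from the given facts derives: has a co-signer, has attribute E1, qualifies for the prime rate, is in category U1, has marker D, has marker A1, is tagged H, has attribute T, is classified as Q, carries flag V, meets criterion U, satisfies condition B, has a prior default, satisfies condition K, is conditionally approved, is from an existing customer, has attribute N, is classified as H1, satisfies condition Z, is in category Y, is escalated, is in category L1, has a credit score above the threshold, meets criterion G1.
Rules concluding "it is in state F1": R1 needs "it is classified as B1"; R4 needs "it has attribute A" — none of these are established.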